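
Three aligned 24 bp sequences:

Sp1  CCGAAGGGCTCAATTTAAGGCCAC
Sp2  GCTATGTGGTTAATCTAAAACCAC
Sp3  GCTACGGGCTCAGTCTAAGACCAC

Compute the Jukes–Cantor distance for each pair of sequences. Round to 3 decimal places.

d(Sp1,Sp2) = 0.520, d(Sp1,Sp3) = 0.304, d(Sp2,Sp3) = 0.304

Sp1–Sp2: 9/24 sites differ → p = 0.375, d = −0.75 ln(1 − 0.5) = 0.519860 ≈ 0.520.
Sp1–Sp3: 6/24 sites differ → p = 0.25, d = −0.75 ln(1 − 0.333333) = 0.304098 ≈ 0.304.
Sp2–Sp3: 6/24 sites differ → p = 0.25, d = −0.75 ln(1 − 0.333333) = 0.304098 ≈ 0.304.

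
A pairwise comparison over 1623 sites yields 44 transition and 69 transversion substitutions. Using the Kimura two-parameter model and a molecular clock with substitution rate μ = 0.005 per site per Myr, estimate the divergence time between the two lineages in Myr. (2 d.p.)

P = 44/1623 ≈ 0.02711 and Q = 69/1623 ≈ 0.042514.
Under the Kimura two-parameter model, d = −½ ln(1 − 2P − Q) − ¼ ln(1 − 2Q).
1 − 2P − Q = 0.903266, giving −½ ln(0.903266) = 0.050869.
1 − 2Q = 0.914972, giving −¼ ln(0.914972) = 0.022215.
d = 0.050869 + 0.022215 = 0.073084.
Under a molecular clock d = 2μt, so t = d/(2μ) = 0.073084 / (2 × 0.005) = 7.31 Myr.

7.31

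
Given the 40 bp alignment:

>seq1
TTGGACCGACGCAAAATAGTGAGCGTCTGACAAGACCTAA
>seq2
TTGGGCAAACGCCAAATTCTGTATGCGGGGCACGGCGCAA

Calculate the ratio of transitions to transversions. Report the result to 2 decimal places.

Transitions are A↔G and C↔T; transversions are all other mismatches.
Transitions: 8. Transversions: 9.
R = 8/9 = 0.888888… ≈ 0.89 (to 2 d.p.).

0.89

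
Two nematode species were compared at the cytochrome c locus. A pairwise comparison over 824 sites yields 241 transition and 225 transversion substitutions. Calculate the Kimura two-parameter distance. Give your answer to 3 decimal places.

1.173

P = 241/824 ≈ 0.292476 and Q = 225/824 ≈ 0.273058.
Under the Kimura two-parameter model, d = −½ ln(1 − 2P − Q) − ¼ ln(1 − 2Q).
1 − 2P − Q = 0.14199, giving −½ ln(0.14199) = 0.975999.
1 − 2Q = 0.453884, giving −¼ ln(0.453884) = 0.197478.
d = 0.975999 + 0.197478 = 1.173477.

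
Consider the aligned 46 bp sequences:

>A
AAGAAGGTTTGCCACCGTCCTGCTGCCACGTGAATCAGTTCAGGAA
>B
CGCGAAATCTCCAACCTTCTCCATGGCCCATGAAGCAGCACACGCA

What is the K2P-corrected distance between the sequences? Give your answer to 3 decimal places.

0.769

Of 46 sites, 9 differences are transitions and 13 are transversions, so P = 9/46 ≈ 0.195652 and Q = 13/46 ≈ 0.282609.
Under the Kimura two-parameter model, d = −½ ln(1 − 2P − Q) − ¼ ln(1 − 2Q).
1 − 2P − Q = 0.326087, giving −½ ln(0.326087) = 0.560296.
1 − 2Q = 0.434782, giving −¼ ln(0.434782) = 0.208228.
d = 0.560296 + 0.208228 = 0.768524.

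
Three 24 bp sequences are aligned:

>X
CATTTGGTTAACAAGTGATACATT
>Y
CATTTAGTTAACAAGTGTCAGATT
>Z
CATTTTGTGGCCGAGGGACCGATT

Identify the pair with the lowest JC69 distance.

X and Y

X–Y: 4/24 differ, p = 0.167, d = 0.188.
X–Z: 9/24 differ, p = 0.375, d = 0.520.
Y–Z: 8/24 differ, p = 0.333, d = 0.441.
The smallest distance is between X and Y.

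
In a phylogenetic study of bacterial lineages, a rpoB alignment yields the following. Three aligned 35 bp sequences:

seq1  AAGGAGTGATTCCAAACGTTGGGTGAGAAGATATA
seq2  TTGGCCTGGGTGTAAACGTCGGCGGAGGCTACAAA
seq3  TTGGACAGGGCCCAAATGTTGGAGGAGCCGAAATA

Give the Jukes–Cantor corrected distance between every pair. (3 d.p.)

d(seq1,seq2) = 0.705, d(seq1,seq3) = 0.513, d(seq2,seq3) = 0.458

seq1–seq2: 16/35 sites differ → p ≈ 0.457143, d = −0.75 ln(1 − 0.609524) = 0.705292 ≈ 0.705.
seq1–seq3: 13/35 sites differ → p ≈ 0.371429, d = −0.75 ln(1 − 0.495239) = 0.512753 ≈ 0.513.
seq2–seq3: 12/35 sites differ → p ≈ 0.342857, d = −0.75 ln(1 − 0.457143) = 0.458182 ≈ 0.458.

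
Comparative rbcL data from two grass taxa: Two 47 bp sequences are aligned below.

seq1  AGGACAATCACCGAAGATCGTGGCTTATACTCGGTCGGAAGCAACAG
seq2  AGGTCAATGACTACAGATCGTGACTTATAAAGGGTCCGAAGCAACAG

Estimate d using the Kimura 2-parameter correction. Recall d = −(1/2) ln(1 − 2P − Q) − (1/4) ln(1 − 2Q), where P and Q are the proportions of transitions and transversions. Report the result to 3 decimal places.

Of 47 sites, 3 differences are transitions and 7 are transversions, so P = 3/47 ≈ 0.06383 and Q = 7/47 ≈ 0.148936.
Under the Kimura two-parameter model, d = −½ ln(1 − 2P − Q) − ¼ ln(1 − 2Q).
1 − 2P − Q = 0.723404, giving −½ ln(0.723404) = 0.161894.
1 − 2Q = 0.702128, giving −¼ ln(0.702128) = 0.088410.
d = 0.161894 + 0.088410 = 0.250304.

0.250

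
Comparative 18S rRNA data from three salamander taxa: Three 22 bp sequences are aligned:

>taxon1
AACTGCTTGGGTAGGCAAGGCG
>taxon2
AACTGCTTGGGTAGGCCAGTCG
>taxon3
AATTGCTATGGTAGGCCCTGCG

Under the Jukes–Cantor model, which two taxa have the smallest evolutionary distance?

taxon1 and taxon2

taxon1–taxon2: 2/22 differ, p = 0.091, d = 0.097.
taxon1–taxon3: 6/22 differ, p = 0.273, d = 0.339.
taxon2–taxon3: 6/22 differ, p = 0.273, d = 0.339.
The smallest distance is between taxon1 and taxon2.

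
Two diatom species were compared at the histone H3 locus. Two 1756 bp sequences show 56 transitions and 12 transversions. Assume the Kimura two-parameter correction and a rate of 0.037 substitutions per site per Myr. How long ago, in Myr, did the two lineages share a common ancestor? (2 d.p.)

P = 56/1756 ≈ 0.031891 and Q = 12/1756 ≈ 0.006834.
Under the Kimura two-parameter model, d = −½ ln(1 − 2P − Q) − ¼ ln(1 − 2Q).
1 − 2P − Q = 0.929384, giving −½ ln(0.929384) = 0.036617.
1 − 2Q = 0.986332, giving −¼ ln(0.986332) = 0.003441.
d = 0.036617 + 0.003441 = 0.040058.
Under a molecular clock d = 2μt, so t = d/(2μ) = 0.040058 / (2 × 0.037) = 0.54 Myr.

0.54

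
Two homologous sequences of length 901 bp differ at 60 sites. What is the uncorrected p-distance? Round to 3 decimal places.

0.067

p = 60/901 = 0.066592… ≈ 0.067 (to 3 d.p.).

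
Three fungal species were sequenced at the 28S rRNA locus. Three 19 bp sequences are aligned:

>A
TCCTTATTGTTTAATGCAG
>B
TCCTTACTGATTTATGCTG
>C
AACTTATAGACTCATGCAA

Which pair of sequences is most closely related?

A–B: 4/19 differ, p = 0.211, d = 0.247.
A–C: 7/19 differ, p = 0.368, d = 0.507.
B–C: 8/19 differ, p = 0.421, d = 0.618.
The smallest distance is between A and B.

A and B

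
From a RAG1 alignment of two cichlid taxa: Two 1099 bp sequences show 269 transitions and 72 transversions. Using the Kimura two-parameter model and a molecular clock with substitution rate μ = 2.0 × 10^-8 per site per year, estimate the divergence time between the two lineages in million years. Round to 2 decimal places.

P = 269/1099 ≈ 0.244768 and Q = 72/1099 ≈ 0.065514.
Under the Kimura two-parameter model, d = −½ ln(1 − 2P − Q) − ¼ ln(1 − 2Q).
1 − 2P − Q = 0.44495, giving −½ ln(0.44495) = 0.404897.
1 − 2Q = 0.868972, giving −¼ ln(0.868972) = 0.035111.
d = 0.404897 + 0.035111 = 0.440008.
Under a molecular clock d = 2μt, so t = d/(2μ) = 0.440008 / (2 × 2.0 × 10^-8) = 11.00 million years.

11.00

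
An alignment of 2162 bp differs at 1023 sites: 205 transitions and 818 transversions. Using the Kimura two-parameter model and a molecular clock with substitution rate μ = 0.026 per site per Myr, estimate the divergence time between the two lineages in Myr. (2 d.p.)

P = 205/2162 ≈ 0.09482 and Q = 818/2162 ≈ 0.378353.
Under the Kimura two-parameter model, d = −½ ln(1 − 2P − Q) − ¼ ln(1 − 2Q).
1 − 2P − Q = 0.432007, giving −½ ln(0.432007) = 0.419657.
1 − 2Q = 0.243294, giving −¼ ln(0.243294) = 0.353371.
d = 0.419657 + 0.353371 = 0.773028.
Under a molecular clock d = 2μt, so t = d/(2μ) = 0.773028 / (2 × 0.026) = 14.87 Myr.

14.87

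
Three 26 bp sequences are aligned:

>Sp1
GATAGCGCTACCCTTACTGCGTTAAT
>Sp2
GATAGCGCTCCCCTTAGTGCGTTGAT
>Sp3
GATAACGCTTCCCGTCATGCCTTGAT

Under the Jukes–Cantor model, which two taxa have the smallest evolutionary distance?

Sp1–Sp2: 3/26 differ, p = 0.115, d = 0.125.
Sp1–Sp3: 7/26 differ, p = 0.269, d = 0.334.
Sp2–Sp3: 6/26 differ, p = 0.231, d = 0.276.
The smallest distance is between Sp1 and Sp2.

Sp1 and Sp2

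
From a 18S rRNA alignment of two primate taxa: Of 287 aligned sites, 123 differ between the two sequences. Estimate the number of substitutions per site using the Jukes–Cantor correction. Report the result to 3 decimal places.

0.635

p = 123/287 ≈ 0.428571.
d = −(3/4) ln(1 − 4p/3) = −0.75 ln(1 − 0.571428) = −0.75 ln(0.428572)
  = −0.75 × (-0.847297) = 0.635473 substitutions/site.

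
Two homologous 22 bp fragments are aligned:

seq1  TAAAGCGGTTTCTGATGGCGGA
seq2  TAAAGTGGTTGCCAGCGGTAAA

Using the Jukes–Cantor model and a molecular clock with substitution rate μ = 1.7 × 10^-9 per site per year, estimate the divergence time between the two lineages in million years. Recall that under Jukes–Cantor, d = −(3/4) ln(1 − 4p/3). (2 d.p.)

173.92

The sequences differ at 9 of 22 sites (6, 11, 13, 14, 15, 16, 19, 20, 21), so p = 9/22 ≈ 0.409091.
d = −(3/4) ln(1 − 4p/3) = −0.75 ln(1 − 0.545455) = −0.75 ln(0.454545)
  = −0.75 × (-0.788458) = 0.591344 substitutions/site.
Under a molecular clock d = 2μt, so t = d/(2μ) = 0.591344 / (2 × 1.7 × 10^-9) = 173.92 million years.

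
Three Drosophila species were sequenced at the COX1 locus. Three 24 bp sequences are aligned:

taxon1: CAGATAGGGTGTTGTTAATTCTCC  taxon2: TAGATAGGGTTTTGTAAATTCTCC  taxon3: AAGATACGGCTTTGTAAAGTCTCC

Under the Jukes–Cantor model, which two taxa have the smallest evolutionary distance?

taxon1 and taxon2

taxon1–taxon2: 3/24 differ, p = 0.125, d = 0.137.
taxon1–taxon3: 6/24 differ, p = 0.250, d = 0.304.
taxon2–taxon3: 4/24 differ, p = 0.167, d = 0.188.
The smallest distance is between taxon1 and taxon2.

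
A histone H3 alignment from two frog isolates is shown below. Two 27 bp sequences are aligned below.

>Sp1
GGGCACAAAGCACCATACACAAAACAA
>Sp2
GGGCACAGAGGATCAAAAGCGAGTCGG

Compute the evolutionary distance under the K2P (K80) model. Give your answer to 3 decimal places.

Of 27 sites, 7 differences are transitions and 4 are transversions, so P = 7/27 ≈ 0.259259 and Q = 4/27 ≈ 0.148148.
Under the Kimura two-parameter model, d = −½ ln(1 − 2P − Q) − ¼ ln(1 − 2Q).
1 − 2P − Q = 0.333334, giving −½ ln(0.333334) = 0.549305.
1 − 2Q = 0.703704, giving −¼ ln(0.703704) = 0.087849.
d = 0.549305 + 0.087849 = 0.637154.

0.637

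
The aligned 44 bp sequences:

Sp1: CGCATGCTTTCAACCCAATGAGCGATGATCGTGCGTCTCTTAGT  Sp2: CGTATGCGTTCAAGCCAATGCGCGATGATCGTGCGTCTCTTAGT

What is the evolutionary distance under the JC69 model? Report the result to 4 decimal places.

The sequences differ at 4 of 44 sites (3, 8, 14, 21), so p = 4/44 ≈ 0.090909.
d = −(3/4) ln(1 − 4p/3) = −0.75 ln(1 − 0.121212) = −0.75 ln(0.878788)
  = −0.75 × (-0.129212) = 0.096909 substitutions/site.

0.0969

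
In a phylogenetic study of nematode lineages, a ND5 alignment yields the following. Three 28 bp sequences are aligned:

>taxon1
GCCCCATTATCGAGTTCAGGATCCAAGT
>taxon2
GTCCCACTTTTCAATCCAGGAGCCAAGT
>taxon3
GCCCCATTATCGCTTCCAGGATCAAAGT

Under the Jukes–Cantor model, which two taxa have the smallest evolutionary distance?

taxon1–taxon2: 8/28 differ, p = 0.286, d = 0.360.
taxon1–taxon3: 4/28 differ, p = 0.143, d = 0.158.
taxon2–taxon3: 9/28 differ, p = 0.321, d = 0.420.
The smallest distance is between taxon1 and taxon3.

taxon1 and taxon3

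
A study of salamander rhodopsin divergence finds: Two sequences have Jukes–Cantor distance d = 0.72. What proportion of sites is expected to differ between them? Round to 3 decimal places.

p = (3/4)(1 − e^(−4d/3)) = 0.75 × (1 − e^(-0.96)) = 0.75 × (1 − 0.382893) = 0.462830.

0.463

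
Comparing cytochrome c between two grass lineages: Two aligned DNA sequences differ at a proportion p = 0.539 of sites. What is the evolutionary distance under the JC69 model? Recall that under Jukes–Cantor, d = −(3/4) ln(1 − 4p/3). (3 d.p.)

0.951

d = −(3/4) ln(1 − 4p/3) = −0.75 ln(1 − 0.718667) = −0.75 ln(0.281333)
  = −0.75 × (-1.268216) = 0.951162 substitutions/site.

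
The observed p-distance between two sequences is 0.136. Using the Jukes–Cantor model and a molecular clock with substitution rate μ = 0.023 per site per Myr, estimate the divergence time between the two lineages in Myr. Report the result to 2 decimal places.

d = −(3/4) ln(1 − 4p/3) = −0.75 ln(1 − 0.181333) = −0.75 ln(0.818667)
  = −0.75 × (-0.200078) = 0.150059 substitutions/site.
Under a molecular clock d = 2μt, so t = d/(2μ) = 0.150059 / (2 × 0.023) = 3.26 Myr.

3.26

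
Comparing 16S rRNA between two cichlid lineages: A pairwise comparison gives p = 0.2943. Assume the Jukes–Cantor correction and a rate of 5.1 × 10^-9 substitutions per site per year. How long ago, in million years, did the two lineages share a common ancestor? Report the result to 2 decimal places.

36.64

d = −(3/4) ln(1 − 4p/3) = −0.75 ln(1 − 0.3924) = −0.75 ln(0.6076)
  = −0.75 × (-0.498239) = 0.373679 substitutions/site.
Under a molecular clock d = 2μt, so t = d/(2μ) = 0.373679 / (2 × 5.1 × 10^-9) = 36.64 million years.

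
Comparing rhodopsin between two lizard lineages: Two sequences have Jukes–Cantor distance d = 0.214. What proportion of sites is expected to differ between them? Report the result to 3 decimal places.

p = (3/4)(1 − e^(−4d/3)) = 0.75 × (1 − e^(-0.285333)) = 0.75 × (1 − 0.751764) = 0.186177.

0.186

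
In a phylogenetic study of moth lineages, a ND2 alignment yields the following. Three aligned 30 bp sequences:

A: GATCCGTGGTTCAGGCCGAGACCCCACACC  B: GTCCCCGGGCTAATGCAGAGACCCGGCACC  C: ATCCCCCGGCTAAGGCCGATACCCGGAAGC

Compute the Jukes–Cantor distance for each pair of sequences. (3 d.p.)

d(A,B) = 0.441, d(A,C) = 0.572, d(B,C) = 0.280

A–B: 10/30 sites differ → p ≈ 0.333333, d = −0.75 ln(1 − 0.444444) = 0.440839 ≈ 0.441.
A–C: 12/30 sites differ → p = 0.4, d = −0.75 ln(1 − 0.533333) = 0.571605 ≈ 0.572.
B–C: 7/30 sites differ → p ≈ 0.233333, d = −0.75 ln(1 − 0.311111) = 0.279506 ≈ 0.280.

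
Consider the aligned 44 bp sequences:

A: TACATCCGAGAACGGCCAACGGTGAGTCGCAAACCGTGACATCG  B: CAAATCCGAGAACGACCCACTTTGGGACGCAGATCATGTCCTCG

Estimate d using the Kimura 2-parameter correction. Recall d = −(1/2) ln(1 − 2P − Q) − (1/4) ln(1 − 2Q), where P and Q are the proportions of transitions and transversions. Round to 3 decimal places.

Of 44 sites, 6 differences are transitions and 7 are transversions, so P = 6/44 ≈ 0.136364 and Q = 7/44 ≈ 0.159091.
Under the Kimura two-parameter model, d = −½ ln(1 − 2P − Q) − ¼ ln(1 − 2Q).
1 − 2P − Q = 0.568181, giving −½ ln(0.568181) = 0.282658.
1 − 2Q = 0.681818, giving −¼ ln(0.681818) = 0.095748.
d = 0.282658 + 0.095748 = 0.378406.

0.378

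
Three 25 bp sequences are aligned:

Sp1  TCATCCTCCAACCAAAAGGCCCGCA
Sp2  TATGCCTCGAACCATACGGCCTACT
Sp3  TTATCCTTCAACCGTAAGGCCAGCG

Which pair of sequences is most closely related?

Sp1 and Sp3

Sp1–Sp2: 9/25 differ, p = 0.360, d = 0.490.
Sp1–Sp3: 6/25 differ, p = 0.240, d = 0.289.
Sp2–Sp3: 10/25 differ, p = 0.400, d = 0.572.
The smallest distance is between Sp1 and Sp3.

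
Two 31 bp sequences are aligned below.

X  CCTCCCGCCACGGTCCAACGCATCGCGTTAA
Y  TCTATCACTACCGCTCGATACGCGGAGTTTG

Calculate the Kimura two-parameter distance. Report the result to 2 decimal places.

1.47

Of 31 sites, 12 differences are transitions and 5 are transversions, so P = 12/31 ≈ 0.387097 and Q = 5/31 ≈ 0.16129.
Under the Kimura two-parameter model, d = −½ ln(1 − 2P − Q) − ¼ ln(1 − 2Q).
1 − 2P − Q = 0.064516, giving −½ ln(0.064516) = 1.370421.
1 − 2Q = 0.67742, giving −¼ ln(0.67742) = 0.097366.
d = 1.370421 + 0.097366 = 1.467787.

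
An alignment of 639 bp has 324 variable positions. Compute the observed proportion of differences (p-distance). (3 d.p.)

0.507

p = 324/639 = 0.507042… ≈ 0.507 (to 3 d.p.).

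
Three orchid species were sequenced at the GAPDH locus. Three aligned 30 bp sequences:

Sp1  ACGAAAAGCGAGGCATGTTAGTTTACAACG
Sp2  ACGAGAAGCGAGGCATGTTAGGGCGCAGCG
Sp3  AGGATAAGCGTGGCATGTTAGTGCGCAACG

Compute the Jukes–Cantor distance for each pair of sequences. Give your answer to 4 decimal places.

Sp1–Sp2: 6/30 sites differ → p = 0.2, d = −0.75 ln(1 − 0.266667) = 0.232617 ≈ 0.2326.
Sp1–Sp3: 6/30 sites differ → p = 0.2, d = −0.75 ln(1 − 0.266667) = 0.232617 ≈ 0.2326.
Sp2–Sp3: 5/30 sites differ → p ≈ 0.166667, d = −0.75 ln(1 − 0.222223) = 0.188487 ≈ 0.1885.

d(Sp1,Sp2) = 0.2326, d(Sp1,Sp3) = 0.2326, d(Sp2,Sp3) = 0.1885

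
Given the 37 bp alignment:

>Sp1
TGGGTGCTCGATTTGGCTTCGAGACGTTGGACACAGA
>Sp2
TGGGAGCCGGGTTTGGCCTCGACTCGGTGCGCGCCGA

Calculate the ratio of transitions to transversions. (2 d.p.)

Transitions are A↔G and C↔T; transversions are all other mismatches.
Transitions: 5. Transversions: 7.
R = 5/7 = 0.714285… ≈ 0.71 (to 2 d.p.).

0.71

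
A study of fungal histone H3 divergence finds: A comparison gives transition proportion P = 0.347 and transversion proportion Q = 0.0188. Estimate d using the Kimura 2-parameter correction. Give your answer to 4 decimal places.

Under the Kimura two-parameter model, d = −½ ln(1 − 2P − Q) − ¼ ln(1 − 2Q).
1 − 2P − Q = 0.2872, giving −½ ln(0.2872) = 0.623788.
1 − 2Q = 0.9624, giving −¼ ln(0.9624) = 0.009581.
d = 0.623788 + 0.009581 = 0.633369.

0.6334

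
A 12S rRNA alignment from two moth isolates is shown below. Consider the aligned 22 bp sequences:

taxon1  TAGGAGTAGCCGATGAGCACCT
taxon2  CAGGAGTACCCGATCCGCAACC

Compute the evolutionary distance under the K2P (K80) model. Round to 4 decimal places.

Of 22 sites, 2 differences are transitions and 4 are transversions, so P = 2/22 ≈ 0.090909 and Q = 4/22 ≈ 0.181818.
Under the Kimura two-parameter model, d = −½ ln(1 − 2P − Q) − ¼ ln(1 − 2Q).
1 − 2P − Q = 0.636364, giving −½ ln(0.636364) = 0.225992.
1 − 2Q = 0.636364, giving −¼ ln(0.636364) = 0.112996.
d = 0.225992 + 0.112996 = 0.338988.

0.3390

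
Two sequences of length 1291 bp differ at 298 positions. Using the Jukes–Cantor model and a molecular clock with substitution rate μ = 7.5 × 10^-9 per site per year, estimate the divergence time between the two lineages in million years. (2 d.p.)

18.39

p = 298/1291 ≈ 0.230829.
d = −(3/4) ln(1 − 4p/3) = −0.75 ln(1 − 0.307772) = −0.75 ln(0.692228)
  = −0.75 × (-0.367840) = 0.275880 substitutions/site.
Under a molecular clock d = 2μt, so t = d/(2μ) = 0.275880 / (2 × 7.5 × 10^-9) = 18.39 million years.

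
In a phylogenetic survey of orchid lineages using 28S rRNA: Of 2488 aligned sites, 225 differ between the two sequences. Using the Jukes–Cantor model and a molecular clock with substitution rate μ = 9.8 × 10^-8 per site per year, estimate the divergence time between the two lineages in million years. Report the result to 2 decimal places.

p = 225/2488 ≈ 0.090434.
d = −(3/4) ln(1 − 4p/3) = −0.75 ln(1 − 0.120579) = −0.75 ln(0.879421)
  = −0.75 × (-0.128492) = 0.096369 substitutions/site.
Under a molecular clock d = 2μt, so t = d/(2μ) = 0.096369 / (2 × 9.8 × 10^-8) = 0.49 million years.

0.49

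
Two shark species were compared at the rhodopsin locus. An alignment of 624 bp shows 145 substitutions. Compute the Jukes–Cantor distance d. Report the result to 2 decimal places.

p = 145/624 ≈ 0.232372.
d = −(3/4) ln(1 − 4p/3) = −0.75 ln(1 − 0.309829) = −0.75 ln(0.690171)
  = −0.75 × (-0.370816) = 0.278112 substitutions/site.

0.28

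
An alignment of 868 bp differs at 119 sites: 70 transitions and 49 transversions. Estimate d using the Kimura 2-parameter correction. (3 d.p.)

P = 70/868 ≈ 0.080645 and Q = 49/868 ≈ 0.056452.
Under the Kimura two-parameter model, d = −½ ln(1 − 2P − Q) − ¼ ln(1 − 2Q).
1 − 2P − Q = 0.782258, giving −½ ln(0.782258) = 0.122785.
1 − 2Q = 0.887096, giving −¼ ln(0.887096) = 0.029951.
d = 0.122785 + 0.029951 = 0.152736.

0.153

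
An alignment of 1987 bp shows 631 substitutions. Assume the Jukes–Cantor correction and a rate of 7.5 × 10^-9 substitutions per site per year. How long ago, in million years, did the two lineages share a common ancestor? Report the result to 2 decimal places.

27.53

p = 631/1987 ≈ 0.317564.
d = −(3/4) ln(1 − 4p/3) = −0.75 ln(1 − 0.423419) = −0.75 ln(0.576581)
  = −0.75 × (-0.550639) = 0.412979 substitutions/site.
Under a molecular clock d = 2μt, so t = d/(2μ) = 0.412979 / (2 × 7.5 × 10^-9) = 27.53 million years.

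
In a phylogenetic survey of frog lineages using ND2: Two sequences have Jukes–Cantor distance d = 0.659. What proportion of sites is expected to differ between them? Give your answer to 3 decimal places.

0.438

p = (3/4)(1 − e^(−4d/3)) = 0.75 × (1 − e^(-0.878667)) = 0.75 × (1 − 0.415336) = 0.438498.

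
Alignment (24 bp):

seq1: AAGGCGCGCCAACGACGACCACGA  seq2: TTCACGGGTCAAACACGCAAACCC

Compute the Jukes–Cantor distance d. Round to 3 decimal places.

The sequences differ at 13 of 24 sites, so p = 13/24 ≈ 0.541667.
d = −(3/4) ln(1 − 4p/3) = −0.75 ln(1 − 0.722223) = −0.75 ln(0.277777)
  = −0.75 × (-1.280937) = 0.960703 substitutions/site.

0.961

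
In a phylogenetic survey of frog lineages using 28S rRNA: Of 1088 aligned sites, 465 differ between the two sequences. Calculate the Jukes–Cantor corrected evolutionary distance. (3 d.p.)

0.633

p = 465/1088 ≈ 0.42739.
d = −(3/4) ln(1 − 4p/3) = −0.75 ln(1 − 0.569853) = −0.75 ln(0.430147)
  = −0.75 × (-0.843628) = 0.632721 substitutions/site.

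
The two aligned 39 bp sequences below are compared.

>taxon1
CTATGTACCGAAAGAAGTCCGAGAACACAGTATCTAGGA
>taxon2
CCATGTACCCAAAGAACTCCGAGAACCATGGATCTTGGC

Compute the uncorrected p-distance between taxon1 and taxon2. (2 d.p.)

The sequences differ at 9 of 39 positions (sites 2, 10, 17, 27, 28, 29, 31, 36, 39).
p = 9/39 = 0.230769… ≈ 0.23 (to 2 d.p.).

0.23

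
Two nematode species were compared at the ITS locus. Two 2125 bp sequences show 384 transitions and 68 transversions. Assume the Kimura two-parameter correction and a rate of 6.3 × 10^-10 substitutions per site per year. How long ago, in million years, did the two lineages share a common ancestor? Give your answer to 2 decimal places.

P = 384/2125 ≈ 0.180706 and Q = 68/2125 = 0.032.
Under the Kimura two-parameter model, d = −½ ln(1 − 2P − Q) − ¼ ln(1 − 2Q).
1 − 2P − Q = 0.606588, giving −½ ln(0.606588) = 0.249953.
1 − 2Q = 0.936, giving −¼ ln(0.936) = 0.016535.
d = 0.249953 + 0.016535 = 0.266488.
Under a molecular clock d = 2μt, so t = d/(2μ) = 0.266488 / (2 × 6.3 × 10^-10) = 211.50 million years.

211.50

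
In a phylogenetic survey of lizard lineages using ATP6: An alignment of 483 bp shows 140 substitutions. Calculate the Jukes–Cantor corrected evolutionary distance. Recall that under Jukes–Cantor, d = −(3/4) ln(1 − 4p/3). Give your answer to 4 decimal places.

p = 140/483 ≈ 0.289855.
d = −(3/4) ln(1 − 4p/3) = −0.75 ln(1 − 0.386473) = −0.75 ln(0.613527)
  = −0.75 × (-0.488531) = 0.366398 substitutions/site.

0.3664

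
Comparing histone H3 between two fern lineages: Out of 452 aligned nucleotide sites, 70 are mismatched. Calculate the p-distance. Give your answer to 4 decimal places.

0.1549

p = 70/452 = 0.154867… ≈ 0.1549 (to 4 d.p.).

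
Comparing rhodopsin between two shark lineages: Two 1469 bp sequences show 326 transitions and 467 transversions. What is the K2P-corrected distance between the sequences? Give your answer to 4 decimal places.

0.9697

P = 326/1469 ≈ 0.22192 and Q = 467/1469 ≈ 0.317903.
Under the Kimura two-parameter model, d = −½ ln(1 − 2P − Q) − ¼ ln(1 − 2Q).
1 − 2P − Q = 0.238257, giving −½ ln(0.238257) = 0.717203.
1 − 2Q = 0.364194, giving −¼ ln(0.364194) = 0.252517.
d = 0.717203 + 0.252517 = 0.969720.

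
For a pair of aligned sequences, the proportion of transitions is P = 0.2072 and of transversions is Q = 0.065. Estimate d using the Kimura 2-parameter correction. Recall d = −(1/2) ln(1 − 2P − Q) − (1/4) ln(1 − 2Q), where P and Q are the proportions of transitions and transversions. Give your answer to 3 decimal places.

0.361

Under the Kimura two-parameter model, d = −½ ln(1 − 2P − Q) − ¼ ln(1 − 2Q).
1 − 2P − Q = 0.5206, giving −½ ln(0.5206) = 0.326387.
1 − 2Q = 0.87, giving −¼ ln(0.87) = 0.034816.
d = 0.326387 + 0.034816 = 0.361203.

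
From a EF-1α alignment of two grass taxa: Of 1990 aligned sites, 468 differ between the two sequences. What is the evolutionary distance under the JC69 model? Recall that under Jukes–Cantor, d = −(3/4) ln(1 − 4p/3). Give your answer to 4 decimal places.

0.2822

p = 468/1990 ≈ 0.235176.
d = −(3/4) ln(1 − 4p/3) = −0.75 ln(1 − 0.313568) = −0.75 ln(0.686432)
  = −0.75 × (-0.376248) = 0.282186 substitutions/site.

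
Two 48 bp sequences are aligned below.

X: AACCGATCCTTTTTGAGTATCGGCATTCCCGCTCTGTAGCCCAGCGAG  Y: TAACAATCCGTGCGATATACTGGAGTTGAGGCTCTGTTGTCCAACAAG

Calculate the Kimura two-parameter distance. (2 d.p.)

0.67

Of 48 sites, 10 differences are transitions and 11 are transversions, so P = 10/48 ≈ 0.208333 and Q = 11/48 ≈ 0.229167.
Under the Kimura two-parameter model, d = −½ ln(1 − 2P − Q) − ¼ ln(1 − 2Q).
1 − 2P − Q = 0.354167, giving −½ ln(0.354167) = 0.518993.
1 − 2Q = 0.541666, giving −¼ ln(0.541666) = 0.153276.
d = 0.518993 + 0.153276 = 0.672269.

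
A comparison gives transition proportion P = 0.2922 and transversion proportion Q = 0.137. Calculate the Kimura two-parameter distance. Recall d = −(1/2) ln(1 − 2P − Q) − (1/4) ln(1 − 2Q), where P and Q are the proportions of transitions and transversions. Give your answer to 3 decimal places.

Under the Kimura two-parameter model, d = −½ ln(1 − 2P − Q) − ¼ ln(1 − 2Q).
1 − 2P − Q = 0.2786, giving −½ ln(0.2786) = 0.638989.
1 − 2Q = 0.726, giving −¼ ln(0.726) = 0.080051.
d = 0.638989 + 0.080051 = 0.719040.

0.719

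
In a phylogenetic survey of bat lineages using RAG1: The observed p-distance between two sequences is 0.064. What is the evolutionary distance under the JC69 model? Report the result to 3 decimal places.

0.067

d = −(3/4) ln(1 − 4p/3) = −0.75 ln(1 − 0.085333) = −0.75 ln(0.914667)
  = −0.75 × (-0.089195) = 0.066896 substitutions/site.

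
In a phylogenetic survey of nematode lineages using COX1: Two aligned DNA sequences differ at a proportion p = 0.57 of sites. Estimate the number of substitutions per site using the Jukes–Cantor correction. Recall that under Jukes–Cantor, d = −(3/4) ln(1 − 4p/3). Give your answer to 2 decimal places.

1.07

d = −(3/4) ln(1 − 4p/3) = −0.75 ln(1 − 0.76) = −0.75 ln(0.24)
  = −0.75 × (-1.427116) = 1.070337 substitutions/site.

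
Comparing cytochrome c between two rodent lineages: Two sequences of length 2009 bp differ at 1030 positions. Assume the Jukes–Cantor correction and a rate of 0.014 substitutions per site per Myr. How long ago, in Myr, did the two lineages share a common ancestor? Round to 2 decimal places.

30.82

p = 1030/2009 ≈ 0.512693.
d = −(3/4) ln(1 − 4p/3) = −0.75 ln(1 − 0.683591) = −0.75 ln(0.316409)
  = −0.75 × (-1.150720) = 0.863040 substitutions/site.
Under a molecular clock d = 2μt, so t = d/(2μ) = 0.863040 / (2 × 0.014) = 30.82 Myr.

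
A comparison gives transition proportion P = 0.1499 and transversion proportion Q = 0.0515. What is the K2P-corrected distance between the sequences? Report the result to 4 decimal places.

Under the Kimura two-parameter model, d = −½ ln(1 − 2P − Q) − ¼ ln(1 − 2Q).
1 − 2P − Q = 0.6487, giving −½ ln(0.6487) = 0.216392.
1 − 2Q = 0.897, giving −¼ ln(0.897) = 0.027175.
d = 0.216392 + 0.027175 = 0.243567.

0.2436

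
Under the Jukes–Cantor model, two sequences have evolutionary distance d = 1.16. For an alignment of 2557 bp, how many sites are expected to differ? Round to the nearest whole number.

Invert JC69: p = (3/4)(1 − e^(−4d/3)) = 0.75 × (1 − e^(-1.546667)) = 0.75 × (1 − 0.212957) = 0.590282.
Expected differing sites = pL ≈ 0.590282 × 2557 = 1509.351074 ≈ 1509.

1509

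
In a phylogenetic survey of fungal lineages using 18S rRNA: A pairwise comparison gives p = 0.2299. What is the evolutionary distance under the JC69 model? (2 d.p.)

0.27

d = −(3/4) ln(1 − 4p/3) = −0.75 ln(1 − 0.306533) = −0.75 ln(0.693467)
  = −0.75 × (-0.366052) = 0.274539 substitutions/site.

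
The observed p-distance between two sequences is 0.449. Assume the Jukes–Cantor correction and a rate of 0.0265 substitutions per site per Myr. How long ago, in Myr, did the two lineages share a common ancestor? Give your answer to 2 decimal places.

12.92

d = −(3/4) ln(1 − 4p/3) = −0.75 ln(1 − 0.598667) = −0.75 ln(0.401333)
  = −0.75 × (-0.912964) = 0.684723 substitutions/site.
Under a molecular clock d = 2μt, so t = d/(2μ) = 0.684723 / (2 × 0.0265) = 12.92 Myr.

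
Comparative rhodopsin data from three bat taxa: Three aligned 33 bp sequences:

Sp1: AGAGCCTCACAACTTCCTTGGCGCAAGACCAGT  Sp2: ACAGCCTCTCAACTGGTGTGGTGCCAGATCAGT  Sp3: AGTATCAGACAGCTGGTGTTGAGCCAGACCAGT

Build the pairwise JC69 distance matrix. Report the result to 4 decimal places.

d(Sp1,Sp2) = 0.3390, d(Sp1,Sp3) = 0.5587, d(Sp2,Sp3) = 0.4408

Sp1–Sp2: 9/33 sites differ → p ≈ 0.272727, d = −0.75 ln(1 − 0.363636) = 0.338988 ≈ 0.3390.
Sp1–Sp3: 13/33 sites differ → p ≈ 0.393939, d = −0.75 ln(1 − 0.525252) = 0.558728 ≈ 0.5587.
Sp2–Sp3: 11/33 sites differ → p ≈ 0.333333, d = −0.75 ln(1 − 0.444444) = 0.440839 ≈ 0.4408.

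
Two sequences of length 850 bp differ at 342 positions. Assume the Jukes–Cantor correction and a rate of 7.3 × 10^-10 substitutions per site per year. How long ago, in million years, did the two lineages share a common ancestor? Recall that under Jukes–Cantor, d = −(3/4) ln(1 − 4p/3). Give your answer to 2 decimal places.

p = 342/850 ≈ 0.402353.
d = −(3/4) ln(1 − 4p/3) = −0.75 ln(1 − 0.536471) = −0.75 ln(0.463529)
  = −0.75 × (-0.768886) = 0.576665 substitutions/site.
Under a molecular clock d = 2μt, so t = d/(2μ) = 0.576665 / (2 × 7.3 × 10^-10) = 394.98 million years.

394.98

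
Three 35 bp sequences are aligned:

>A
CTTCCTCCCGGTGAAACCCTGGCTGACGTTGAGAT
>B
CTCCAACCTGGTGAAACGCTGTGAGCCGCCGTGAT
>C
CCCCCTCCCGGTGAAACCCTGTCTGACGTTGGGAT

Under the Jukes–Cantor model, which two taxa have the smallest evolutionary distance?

A and C

A–B: 12/35 differ, p = 0.343, d = 0.458.
A–C: 4/35 differ, p = 0.114, d = 0.124.
B–C: 11/35 differ, p = 0.314, d = 0.407.
The smallest distance is between A and C.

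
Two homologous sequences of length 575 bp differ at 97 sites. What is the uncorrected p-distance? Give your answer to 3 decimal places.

p = 97/575 = 0.168695… ≈ 0.169 (to 3 d.p.).

0.169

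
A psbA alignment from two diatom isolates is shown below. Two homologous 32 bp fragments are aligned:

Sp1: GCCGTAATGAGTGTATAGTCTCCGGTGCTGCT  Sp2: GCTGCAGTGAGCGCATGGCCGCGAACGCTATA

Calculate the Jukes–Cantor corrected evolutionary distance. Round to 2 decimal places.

The sequences differ at 15 of 32 sites, so p = 15/32 = 0.46875.
d = −(3/4) ln(1 − 4p/3) = −0.75 ln(1 − 0.625) = −0.75 ln(0.375)
  = −0.75 × (-0.980829) = 0.735622 substitutions/site.

0.74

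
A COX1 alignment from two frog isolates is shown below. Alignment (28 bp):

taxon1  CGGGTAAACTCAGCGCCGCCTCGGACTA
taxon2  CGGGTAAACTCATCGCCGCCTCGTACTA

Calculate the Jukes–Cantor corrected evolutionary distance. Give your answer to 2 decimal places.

The sequences differ at 2 of 28 sites (13, 24), so p = 2/28 ≈ 0.071429.
d = −(3/4) ln(1 − 4p/3) = −0.75 ln(1 − 0.095239) = −0.75 ln(0.904761)
  = −0.75 × (-0.100084) = 0.075063 substitutions/site.

0.08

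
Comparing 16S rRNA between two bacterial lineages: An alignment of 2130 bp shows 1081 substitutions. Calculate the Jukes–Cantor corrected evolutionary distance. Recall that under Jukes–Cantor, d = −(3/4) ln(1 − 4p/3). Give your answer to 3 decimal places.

0.847

p = 1081/2130 ≈ 0.507512.
d = −(3/4) ln(1 − 4p/3) = −0.75 ln(1 − 0.676683) = −0.75 ln(0.323317)
  = −0.75 × (-1.129122) = 0.846842 substitutions/site.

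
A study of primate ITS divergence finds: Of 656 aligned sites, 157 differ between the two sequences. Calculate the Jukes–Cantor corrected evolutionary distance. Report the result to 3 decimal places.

p = 157/656 ≈ 0.239329.
d = −(3/4) ln(1 − 4p/3) = −0.75 ln(1 − 0.319105) = −0.75 ln(0.680895)
  = −0.75 × (-0.384347) = 0.288260 substitutions/site.

0.288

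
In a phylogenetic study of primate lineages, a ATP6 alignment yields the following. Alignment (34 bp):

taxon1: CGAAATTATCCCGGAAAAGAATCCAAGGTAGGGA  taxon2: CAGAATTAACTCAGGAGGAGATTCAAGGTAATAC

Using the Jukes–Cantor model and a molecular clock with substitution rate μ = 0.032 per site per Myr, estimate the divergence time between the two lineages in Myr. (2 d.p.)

The sequences differ at 15 of 34 sites, so p = 15/34 ≈ 0.441176.
d = −(3/4) ln(1 − 4p/3) = −0.75 ln(1 − 0.588235) = −0.75 ln(0.411765)
  = −0.75 × (-0.887302) = 0.665477 substitutions/site.
Under a molecular clock d = 2μt, so t = d/(2μ) = 0.665477 / (2 × 0.032) = 10.40 Myr.

10.40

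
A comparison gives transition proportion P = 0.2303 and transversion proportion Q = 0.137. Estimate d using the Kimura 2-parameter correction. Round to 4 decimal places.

Under the Kimura two-parameter model, d = −½ ln(1 − 2P − Q) − ¼ ln(1 − 2Q).
1 − 2P − Q = 0.4024, giving −½ ln(0.4024) = 0.455154.
1 − 2Q = 0.726, giving −¼ ln(0.726) = 0.080051.
d = 0.455154 + 0.080051 = 0.535205.

0.5352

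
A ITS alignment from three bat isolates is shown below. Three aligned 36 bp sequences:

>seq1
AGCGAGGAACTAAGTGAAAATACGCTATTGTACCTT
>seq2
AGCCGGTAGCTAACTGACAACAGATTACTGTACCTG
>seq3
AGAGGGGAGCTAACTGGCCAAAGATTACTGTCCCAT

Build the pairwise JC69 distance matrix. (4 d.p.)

d(seq1,seq2) = 0.4408, d(seq1,seq3) = 0.5482, d(seq2,seq3) = 0.3041

seq1–seq2: 12/36 sites differ → p ≈ 0.333333, d = −0.75 ln(1 − 0.444444) = 0.440839 ≈ 0.4408.
seq1–seq3: 14/36 sites differ → p ≈ 0.388889, d = −0.75 ln(1 − 0.518519) = 0.548166 ≈ 0.5482.
seq2–seq3: 9/36 sites differ → p = 0.25, d = −0.75 ln(1 − 0.333333) = 0.304098 ≈ 0.3041.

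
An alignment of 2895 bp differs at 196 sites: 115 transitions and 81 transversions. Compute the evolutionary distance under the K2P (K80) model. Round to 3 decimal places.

0.071

P = 115/2895 ≈ 0.039724 and Q = 81/2895 ≈ 0.027979.
Under the Kimura two-parameter model, d = −½ ln(1 − 2P − Q) − ¼ ln(1 − 2Q).
1 − 2P − Q = 0.892573, giving −½ ln(0.892573) = 0.056823.
1 − 2Q = 0.944042, giving −¼ ln(0.944042) = 0.014396.
d = 0.056823 + 0.014396 = 0.071219.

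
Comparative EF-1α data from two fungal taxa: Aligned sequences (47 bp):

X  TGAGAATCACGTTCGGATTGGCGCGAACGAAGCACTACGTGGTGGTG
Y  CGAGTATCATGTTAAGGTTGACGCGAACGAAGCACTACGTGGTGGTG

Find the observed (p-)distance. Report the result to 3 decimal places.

The sequences differ at 7 of 47 positions (sites 1, 5, 10, 14, 15, 17, 21).
p = 7/47 = 0.148936… ≈ 0.149 (to 3 d.p.).

0.149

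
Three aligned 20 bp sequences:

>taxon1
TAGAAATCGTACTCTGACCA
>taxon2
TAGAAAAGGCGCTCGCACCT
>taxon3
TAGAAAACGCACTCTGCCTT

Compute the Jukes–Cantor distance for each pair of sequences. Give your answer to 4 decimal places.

d(taxon1,taxon2) = 0.4715, d(taxon1,taxon3) = 0.3041, d(taxon2,taxon3) = 0.3831

taxon1–taxon2: 7/20 sites differ → p = 0.35, d = −0.75 ln(1 − 0.466667) = 0.471457 ≈ 0.4715.
taxon1–taxon3: 5/20 sites differ → p = 0.25, d = −0.75 ln(1 − 0.333333) = 0.304098 ≈ 0.3041.
taxon2–taxon3: 6/20 sites differ → p = 0.3, d = −0.75 ln(1 − 0.4) = 0.383119 ≈ 0.3831.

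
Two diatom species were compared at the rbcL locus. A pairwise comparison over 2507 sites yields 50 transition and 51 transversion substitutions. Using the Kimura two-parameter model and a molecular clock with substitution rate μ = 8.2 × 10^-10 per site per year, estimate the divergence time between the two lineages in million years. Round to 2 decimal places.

25.27

P = 50/2507 ≈ 0.019944 and Q = 51/2507 ≈ 0.020343.
Under the Kimura two-parameter model, d = −½ ln(1 − 2P − Q) − ¼ ln(1 − 2Q).
1 − 2P − Q = 0.939769, giving −½ ln(0.939769) = 0.031061.
1 − 2Q = 0.959314, giving −¼ ln(0.959314) = 0.010384.
d = 0.031061 + 0.010384 = 0.041445.
Under a molecular clock d = 2μt, so t = d/(2μ) = 0.041445 / (2 × 8.2 × 10^-10) = 25.27 million years.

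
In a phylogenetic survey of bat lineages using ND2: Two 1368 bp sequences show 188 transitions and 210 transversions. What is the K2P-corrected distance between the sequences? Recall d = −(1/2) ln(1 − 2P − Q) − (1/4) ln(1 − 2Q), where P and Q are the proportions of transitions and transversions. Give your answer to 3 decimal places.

0.371

P = 188/1368 ≈ 0.137427 and Q = 210/1368 ≈ 0.153509.
Under the Kimura two-parameter model, d = −½ ln(1 − 2P − Q) − ¼ ln(1 − 2Q).
1 − 2P − Q = 0.571637, giving −½ ln(0.571637) = 0.279626.
1 − 2Q = 0.692982, giving −¼ ln(0.692982) = 0.091688.
d = 0.279626 + 0.091688 = 0.371314.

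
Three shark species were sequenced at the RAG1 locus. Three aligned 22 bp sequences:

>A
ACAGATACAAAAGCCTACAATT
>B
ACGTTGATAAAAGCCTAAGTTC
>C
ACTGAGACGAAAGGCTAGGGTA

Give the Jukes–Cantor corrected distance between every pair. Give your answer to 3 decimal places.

A–B: 9/22 sites differ → p ≈ 0.409091, d = −0.75 ln(1 − 0.545455) = 0.591344 ≈ 0.591.
A–C: 8/22 sites differ → p ≈ 0.363636, d = −0.75 ln(1 − 0.484848) = 0.497470 ≈ 0.497.
B–C: 9/22 sites differ → p ≈ 0.409091, d = −0.75 ln(1 − 0.545455) = 0.591344 ≈ 0.591.

d(A,B) = 0.591, d(A,C) = 0.497, d(B,C) = 0.591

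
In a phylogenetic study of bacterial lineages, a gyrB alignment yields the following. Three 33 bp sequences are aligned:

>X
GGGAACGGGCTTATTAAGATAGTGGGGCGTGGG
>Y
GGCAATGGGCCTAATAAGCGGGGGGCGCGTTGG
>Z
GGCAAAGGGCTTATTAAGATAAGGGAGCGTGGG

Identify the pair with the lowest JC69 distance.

X–Y: 10/33 differ, p = 0.303, d = 0.388.
X–Z: 5/33 differ, p = 0.152, d = 0.169.
Y–Z: 9/33 differ, p = 0.273, d = 0.339.
The smallest distance is between X and Z.

X and Z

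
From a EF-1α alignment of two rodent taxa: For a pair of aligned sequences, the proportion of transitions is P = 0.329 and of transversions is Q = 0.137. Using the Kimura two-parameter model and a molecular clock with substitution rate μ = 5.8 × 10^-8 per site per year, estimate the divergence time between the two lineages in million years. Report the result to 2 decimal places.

Under the Kimura two-parameter model, d = −½ ln(1 − 2P − Q) − ¼ ln(1 − 2Q).
1 − 2P − Q = 0.205, giving −½ ln(0.205) = 0.792373.
1 − 2Q = 0.726, giving −¼ ln(0.726) = 0.080051.
d = 0.792373 + 0.080051 = 0.872424.
Under a molecular clock d = 2μt, so t = d/(2μ) = 0.872424 / (2 × 5.8 × 10^-8) = 7.52 million years.

7.52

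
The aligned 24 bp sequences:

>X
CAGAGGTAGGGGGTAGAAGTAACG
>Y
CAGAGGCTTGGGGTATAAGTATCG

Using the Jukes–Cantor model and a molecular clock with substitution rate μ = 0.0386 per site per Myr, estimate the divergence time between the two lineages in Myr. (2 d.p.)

3.16

The sequences differ at 5 of 24 sites (7, 8, 9, 16, 22), so p = 5/24 ≈ 0.208333.
d = −(3/4) ln(1 − 4p/3) = −0.75 ln(1 − 0.277777) = −0.75 ln(0.722223)
  = −0.75 × (-0.325421) = 0.244066 substitutions/site.
Under a molecular clock d = 2μt, so t = d/(2μ) = 0.244066 / (2 × 0.0386) = 3.16 Myr.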